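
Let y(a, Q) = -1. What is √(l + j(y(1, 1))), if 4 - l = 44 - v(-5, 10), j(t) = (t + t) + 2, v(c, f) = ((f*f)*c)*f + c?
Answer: I*√5045 ≈ 71.028*I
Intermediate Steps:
v(c, f) = c + c*f³ (v(c, f) = (f²*c)*f + c = (c*f²)*f + c = c*f³ + c = c + c*f³)
j(t) = 2 + 2*t (j(t) = 2*t + 2 = 2 + 2*t)
l = -5045 (l = 4 - (44 - (-5)*(1 + 10³)) = 4 - (44 - (-5)*(1 + 1000)) = 4 - (44 - (-5)*1001) = 4 - (44 - 1*(-5005)) = 4 - (44 + 5005) = 4 - 1*5049 = 4 - 5049 = -5045)
√(l + j(y(1, 1))) = √(-5045 + (2 + 2*(-1))) = √(-5045 + (2 - 2)) = √(-5045 + 0) = √(-5045) = I*√5045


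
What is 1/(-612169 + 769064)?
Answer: 1/156895 ≈ 6.3737e-6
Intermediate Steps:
1/(-612169 + 769064) = 1/156895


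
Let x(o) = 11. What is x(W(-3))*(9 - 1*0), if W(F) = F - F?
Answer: 99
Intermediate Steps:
W(F) = 0
x(W(-3))*(9 - 1*0) = 11*(9 - 1*0) = 11*(9 + 0) = 11*9 = 99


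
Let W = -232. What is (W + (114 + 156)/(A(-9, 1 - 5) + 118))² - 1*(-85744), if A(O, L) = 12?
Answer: 23424857/169 ≈ 1.3861e+5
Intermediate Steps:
(W + (114 + 156)/(A(-9, 1 - 5) + 118))² - 1*(-85744) = (-232 + (114 + 156)/(12 + 118))² - 1*(-85744) = (-232 + 270/130)² + 85744 = (-232 + 270*(1/130))² + 85744 = (-232 + 27/13)² + 85744 = (-2989/13)² + 85744 = 8934121/169 + 85744 = 23424857/169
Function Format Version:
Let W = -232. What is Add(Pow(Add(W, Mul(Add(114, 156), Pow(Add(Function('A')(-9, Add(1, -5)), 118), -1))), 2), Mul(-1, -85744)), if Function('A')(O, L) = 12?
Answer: Rational(23424857, 169) ≈ 1.3861e+5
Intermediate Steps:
Add(Pow(Add(W, Mul(Add(114, 156), Pow(Add(Function('A')(-9, Add(1, -5)), 118), -1))), 2), Mul(-1, -85744)) = Add(Pow(Add(-232, Mul(Add(114, 156), Pow(Add(12, 118), -1))), 2), Mul(-1, -85744)) = Add(Pow(Add(-232, Mul(270, Pow(130, -1))), 2), 85744) = Add(Pow(Add(-232, Mul(270, Rational(1, 130))), 2), 85744) = Add(Pow(Add(-232, Rational(27, 13)), 2), 85744) = Add(Pow(Rational(-2989, 13), 2), 85744) = Add(Rational(8934121, 169), 85744) = Rational(23424857, 169)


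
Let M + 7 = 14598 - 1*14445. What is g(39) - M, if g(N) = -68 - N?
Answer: -253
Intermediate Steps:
M = 146 (M = -7 + (14598 - 1*14445) = -7 + (14598 - 14445) = -7 + 153 = 146)
g(39) - M = (-68 - 1*39) - 1*146 = (-68 - 39) - 146 = -107 - 146 = -253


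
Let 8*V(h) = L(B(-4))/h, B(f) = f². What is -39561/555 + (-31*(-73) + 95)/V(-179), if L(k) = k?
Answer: -39055772/185 ≈ -2.1111e+5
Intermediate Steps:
V(h) = 2/h (V(h) = ((-4)²/h)/8 = (16/h)/8 = 2/h)
-39561/555 + (-31*(-73) + 95)/V(-179) = -39561/555 + (-31*(-73) + 95)/((2/(-179))) = -39561*1/555 + (2263 + 95)/((2*(-1/179))) = -13187/185 + 2358/(-2/179) = -13187/185 + 2358*(-179/2) = -13187/185 - 211041 = -39055772/185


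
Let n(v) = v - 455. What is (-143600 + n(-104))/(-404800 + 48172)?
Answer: 48053/118876 ≈ 0.40423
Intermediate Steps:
n(v) = -455 + v
(-143600 + n(-104))/(-404800 + 48172) = (-143600 + (-455 - 104))/(-404800 + 48172) = (-143600 - 559)/(-356628) = -144159*(-1/356628) = 48053/118876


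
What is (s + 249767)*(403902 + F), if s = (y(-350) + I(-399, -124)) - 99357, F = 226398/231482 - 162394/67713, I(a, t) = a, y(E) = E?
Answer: 157914187608504909213/2612390111 ≈ 6.0448e+10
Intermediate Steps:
F = -11130600067/7837170333 (F = 226398*(1/231482) - 162394*1/67713 = 113199/115741 - 162394/67713 = -11130600067/7837170333 ≈ -1.4202)
s = -100106 (s = (-350 - 399) - 99357 = -749 - 99357 = -100106)
(s + 249767)*(403902 + F) = (-100106 + 249767)*(403902 - 11130600067/7837170333) = 149661*(3165437641239299/7837170333) = 157914187608504909213/2612390111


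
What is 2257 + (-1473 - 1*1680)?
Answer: -896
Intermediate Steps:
2257 + (-1473 - 1*1680) = 2257 + (-1473 - 1680) = 2257 - 3153 = -896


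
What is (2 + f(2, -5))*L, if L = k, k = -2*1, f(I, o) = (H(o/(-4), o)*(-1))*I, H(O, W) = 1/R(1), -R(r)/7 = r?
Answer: -32/7 ≈ -4.5714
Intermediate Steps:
R(r) = -7*r
H(O, W) = -⅐ (H(O, W) = 1/(-7*1) = 1/(-7) = -⅐)
f(I, o) = I/7 (f(I, o) = (-⅐*(-1))*I = I/7)
k = -2
L = -2
(2 + f(2, -5))*L = (2 + (⅐)*2)*(-2) = (2 + 2/7)*(-2) = (16/7)*(-2) = -32/7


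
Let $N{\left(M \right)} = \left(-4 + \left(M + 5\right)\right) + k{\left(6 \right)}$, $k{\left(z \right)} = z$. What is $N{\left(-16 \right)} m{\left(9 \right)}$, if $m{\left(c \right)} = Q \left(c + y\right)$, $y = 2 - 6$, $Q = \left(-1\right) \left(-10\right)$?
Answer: $-450$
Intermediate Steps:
$Q = 10$
$y = -4$
$m{\left(c \right)} = -40 + 10 c$ ($m{\left(c \right)} = 10 \left(c - 4\right) = 10 \left(-4 + c\right) = -40 + 10 c$)
$N{\left(M \right)} = 7 + M$ ($N{\left(M \right)} = \left(-4 + \left(M + 5\right)\right) + 6 = \left(-4 + \left(5 + M\right)\right) + 6 = \left(1 + M\right) + 6 = 7 + M$)
$N{\left(-16 \right)} m{\left(9 \right)} = \left(7 - 16\right) \left(-40 + 10 \cdot 9\right) = - 9 \left(-40 + 90\right) = \left(-9\right) 50 = -450$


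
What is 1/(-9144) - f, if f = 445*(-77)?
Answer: 313319159/9144 ≈ 34265.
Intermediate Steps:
f = -34265
1/(-9144) - f = 1/(-9144) - 1*(-34265) = -1/9144 + 34265 = 313319159/9144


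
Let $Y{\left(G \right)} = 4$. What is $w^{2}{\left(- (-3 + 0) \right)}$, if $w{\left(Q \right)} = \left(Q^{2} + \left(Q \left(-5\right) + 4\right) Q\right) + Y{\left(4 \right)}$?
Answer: $400$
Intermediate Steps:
$w{\left(Q \right)} = 4 + Q^{2} + Q \left(4 - 5 Q\right)$ ($w{\left(Q \right)} = \left(Q^{2} + \left(Q \left(-5\right) + 4\right) Q\right) + 4 = \left(Q^{2} + \left(- 5 Q + 4\right) Q\right) + 4 = \left(Q^{2} + \left(4 - 5 Q\right) Q\right) + 4 = \left(Q^{2} + Q \left(4 - 5 Q\right)\right) + 4 = 4 + Q^{2} + Q \left(4 - 5 Q\right)$)
$w^{2}{\left(- (-3 + 0) \right)} = \left(4 - 4 \left(- (-3 + 0)\right)^{2} + 4 \left(- (-3 + 0)\right)\right)^{2} = \left(4 - 4 \left(\left(-1\right) \left(-3\right)\right)^{2} + 4 \left(\left(-1\right) \left(-3\right)\right)\right)^{2} = \left(4 - 4 \cdot 3^{2} + 4 \cdot 3\right)^{2} = \left(4 - 36 + 12\right)^{2} = \left(-20\right)^{2} = 400$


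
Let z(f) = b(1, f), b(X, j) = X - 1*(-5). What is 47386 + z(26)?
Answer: 47392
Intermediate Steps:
b(X, j) = 5 + X (b(X, j) = X + 5 = 5 + X)
z(f) = 6 (z(f) = 5 + 1 = 6)
47386 + z(26) = 47386 + 6 = 47392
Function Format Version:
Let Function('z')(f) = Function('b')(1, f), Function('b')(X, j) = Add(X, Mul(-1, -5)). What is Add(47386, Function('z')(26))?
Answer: 47392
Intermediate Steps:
Function('b')(X, j) = Add(5, X) (Function('b')(X, j) = Add(X, 5) = Add(5, X))
Function('z')(f) = 6 (Function('z')(f) = Add(5, 1) = 6)
Add(47386, Function('z')(26)) = Add(47386, 6) = 47392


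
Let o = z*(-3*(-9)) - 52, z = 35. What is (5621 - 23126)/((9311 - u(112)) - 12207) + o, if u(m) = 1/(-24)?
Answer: 62486299/69503 ≈ 899.04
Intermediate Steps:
u(m) = -1/24
o = 893 (o = 35*(-3*(-9)) - 52 = 35*27 - 52 = 945 - 52 = 893)
(5621 - 23126)/((9311 - u(112)) - 12207) + o = (5621 - 23126)/((9311 - 1*(-1/24)) - 12207) + 893 = -17505/((9311 + 1/24) - 12207) + 893 = -17505/(223465/24 - 12207) + 893 = -17505/(-69503/24) + 893 = -17505*(-24/69503) + 893 = 420120/69503 + 893 = 62486299/69503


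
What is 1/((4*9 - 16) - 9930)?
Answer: -1/9910 ≈ -0.00010091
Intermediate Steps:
1/((4*9 - 16) - 9930) = 1/((36 - 16) - 9930) = 1/(20 - 9930) = 1/(-9910) = -1/9910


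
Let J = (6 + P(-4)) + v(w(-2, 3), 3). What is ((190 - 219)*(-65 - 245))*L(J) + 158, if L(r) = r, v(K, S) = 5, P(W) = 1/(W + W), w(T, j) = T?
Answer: 391697/4 ≈ 97924.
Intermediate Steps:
P(W) = 1/(2*W)
J = 87/8 (J = (6 + (1/2)/(-4)) + 5 = (6 + (1/2)*(-1/4)) + 5 = (6 - 1/8) + 5 = 47/8 + 5 = 87/8 ≈ 10.875)
((190 - 219)*(-65 - 245))*L(J) + 158 = ((190 - 219)*(-65 - 245))*(87/8) + 158 = -29*(-310)*(87/8) + 158 = 8990*(87/8) + 158 = 391065/4 + 158 = 391697/4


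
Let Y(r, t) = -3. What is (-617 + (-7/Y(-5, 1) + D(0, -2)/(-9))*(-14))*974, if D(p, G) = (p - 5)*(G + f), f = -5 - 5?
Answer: -1625606/3 ≈ -5.4187e+5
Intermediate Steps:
f = -10
D(p, G) = (-10 + G)*(-5 + p) (D(p, G) = (p - 5)*(G - 10) = (-5 + p)*(-10 + G) = (-10 + G)*(-5 + p))
(-617 + (-7/Y(-5, 1) + D(0, -2)/(-9))*(-14))*974 = (-617 + (-7/(-3) + (50 - 10*0 - 5*(-2) - 2*0)/(-9))*(-14))*974 = (-617 + (-7*(-⅓) + (50 + 0 + 10 + 0)*(-⅑))*(-14))*974 = (-617 + (7/3 + 60*(-⅑))*(-14))*974 = (-617 + (7/3 - 20/3)*(-14))*974 = (-617 - 13/3*(-14))*974 = (-617 + 182/3)*974 = -1669/3*974 = -1625606/3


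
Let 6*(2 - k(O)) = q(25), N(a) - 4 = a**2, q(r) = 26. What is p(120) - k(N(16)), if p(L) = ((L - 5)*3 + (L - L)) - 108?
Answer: 718/3 ≈ 239.33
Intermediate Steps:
N(a) = 4 + a**2
k(O) = -7/3 (k(O) = 2 - 1/6*26 = 2 - 13/3 = -7/3)
p(L) = -123 + 3*L (p(L) = ((-5 + L)*3 + 0) - 108 = ((-15 + 3*L) + 0) - 108 = (-15 + 3*L) - 108 = -123 + 3*L)
p(120) - k(N(16)) = (-123 + 3*120) - 1*(-7/3) = (-123 + 360) + 7/3 = 237 + 7/3 = 718/3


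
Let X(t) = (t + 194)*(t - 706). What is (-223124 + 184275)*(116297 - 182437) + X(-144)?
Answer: 2569430360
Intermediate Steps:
X(t) = (-706 + t)*(194 + t) (X(t) = (194 + t)*(-706 + t) = (-706 + t)*(194 + t))
(-223124 + 184275)*(116297 - 182437) + X(-144) = (-223124 + 184275)*(116297 - 182437) + (-136964 + (-144)**2 - 512*(-144)) = -38849*(-66140) + (-136964 + 20736 + 73728) = 2569472860 - 42500 = 2569430360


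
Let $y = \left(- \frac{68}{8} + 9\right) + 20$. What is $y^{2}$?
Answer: $\frac{1681}{4} \approx 420.25$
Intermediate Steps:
$y = \frac{41}{2}$ ($y = \left(\left(-68\right) \frac{1}{8} + 9\right) + 20 = \left(- \frac{17}{2} + 9\right) + 20 = \frac{1}{2} + 20 = \frac{41}{2} \approx 20.5$)
$y^{2} = \left(\frac{41}{2}\right)^{2} = \frac{1681}{4}$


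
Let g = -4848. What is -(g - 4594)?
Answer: 9442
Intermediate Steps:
-(g - 4594) = -(-4848 - 4594) = -1*(-9442) = 9442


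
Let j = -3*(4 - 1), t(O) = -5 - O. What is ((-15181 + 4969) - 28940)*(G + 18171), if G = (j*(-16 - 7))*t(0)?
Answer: -670908672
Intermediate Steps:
j = -9 (j = -3*3 = -9)
G = -1035 (G = (-9*(-16 - 7))*(-5 - 1*0) = (-9*(-23))*(-5 + 0) = 207*(-5) = -1035)
((-15181 + 4969) - 28940)*(G + 18171) = ((-15181 + 4969) - 28940)*(-1035 + 18171) = (-10212 - 28940)*17136 = -39152*17136 = -670908672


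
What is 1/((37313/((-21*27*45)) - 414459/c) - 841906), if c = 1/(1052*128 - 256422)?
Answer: 25515/1287644396097007 ≈ 1.9815e-11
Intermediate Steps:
c = -1/121766 (c = 1/(134656 - 256422) = 1/(-121766) = -1/121766 ≈ -8.2125e-6)
1/((37313/((-21*27*45)) - 414459/c) - 841906) = 1/((37313/((-21*27*45)) - 414459/(-1/121766)) - 841906) = 1/((37313/((-567*45)) - 414459*(-121766)) - 841906) = 1/((37313/(-25515) + 50467014594) - 841906) = 1/((37313*(-1/25515) + 50467014594) - 841906) = 1/((-37313/25515 + 50467014594) - 841906) = 1/(1287665877328597/25515 - 841906) = 1/(1287644396097007/25515) = 25515/1287644396097007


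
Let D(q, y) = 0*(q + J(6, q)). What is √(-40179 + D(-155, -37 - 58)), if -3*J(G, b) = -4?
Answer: I*√40179 ≈ 200.45*I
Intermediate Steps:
J(G, b) = 4/3 (J(G, b) = -⅓*(-4) = 4/3)
D(q, y) = 0 (D(q, y) = 0*(q + 4/3) = 0*(4/3 + q) = 0)
√(-40179 + D(-155, -37 - 58)) = √(-40179 + 0) = √(-40179) = I*√40179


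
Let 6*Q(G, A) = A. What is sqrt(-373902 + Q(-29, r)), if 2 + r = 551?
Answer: 3*I*sqrt(166138)/2 ≈ 611.4*I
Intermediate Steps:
r = 549 (r = -2 + 551 = 549)
Q(G, A) = A/6
sqrt(-373902 + Q(-29, r)) = sqrt(-373902 + (1/6)*549) = sqrt(-373902 + 183/2) = sqrt(-747621/2) = 3*I*sqrt(166138)/2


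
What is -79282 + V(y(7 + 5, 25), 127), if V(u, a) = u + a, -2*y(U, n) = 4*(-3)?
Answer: -79149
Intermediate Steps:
y(U, n) = 6 (y(U, n) = -2*(-3) = -1/2*(-12) = 6)
V(u, a) = a + u
-79282 + V(y(7 + 5, 25), 127) = -79282 + (127 + 6) = -79282 + 133 = -79149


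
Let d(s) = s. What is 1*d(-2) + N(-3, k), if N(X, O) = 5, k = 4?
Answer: 3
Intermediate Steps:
1*d(-2) + N(-3, k) = 1*(-2) + 5 = -2 + 5 = 3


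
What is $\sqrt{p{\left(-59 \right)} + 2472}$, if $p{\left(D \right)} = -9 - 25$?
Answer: $\sqrt{2438} \approx 49.376$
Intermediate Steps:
$p{\left(D \right)} = -34$
$\sqrt{p{\left(-59 \right)} + 2472} = \sqrt{-34 + 2472} = \sqrt{2438}$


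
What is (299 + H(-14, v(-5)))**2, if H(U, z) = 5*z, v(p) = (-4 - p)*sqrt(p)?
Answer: 89276 + 2990*I*sqrt(5) ≈ 89276.0 + 6685.8*I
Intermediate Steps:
v(p) = sqrt(p)*(-4 - p)
(299 + H(-14, v(-5)))**2 = (299 + 5*(sqrt(-5)*(-4 - 1*(-5))))**2 = (299 + 5*((I*sqrt(5))*(-4 + 5)))**2 = (299 + 5*((I*sqrt(5))*1))**2 = (299 + 5*(I*sqrt(5)))**2 = (299 + 5*I*sqrt(5))**2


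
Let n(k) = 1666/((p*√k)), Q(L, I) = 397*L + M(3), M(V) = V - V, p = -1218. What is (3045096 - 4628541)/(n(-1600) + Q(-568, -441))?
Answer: 4324145645354688000/615795020632180561 + 655736243400*I/615795020632180561 ≈ 7.0221 + 1.0649e-6*I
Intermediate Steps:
M(V) = 0
Q(L, I) = 397*L (Q(L, I) = 397*L + 0 = 397*L)
n(k) = -119/(87*√k) (n(k) = 1666/((-1218*√k)) = 1666*(-1/(1218*√k)) = -119/(87*√k))
(3045096 - 4628541)/(n(-1600) + Q(-568, -441)) = (3045096 - 4628541)/(-(-119)*I/3480 + 397*(-568)) = -1583445/(-(-119)*I/3480 - 225496) = -1583445/(119*I/3480 - 225496) = -1583445*12110400*(-225496 - 119*I/3480)/615795020632180561 = -19176152328000*(-225496 - 119*I/3480)/615795020632180561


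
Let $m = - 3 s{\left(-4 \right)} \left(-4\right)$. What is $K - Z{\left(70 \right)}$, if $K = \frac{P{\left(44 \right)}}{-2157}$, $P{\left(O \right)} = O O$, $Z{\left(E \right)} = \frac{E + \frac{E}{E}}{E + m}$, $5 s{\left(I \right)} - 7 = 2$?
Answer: $- \frac{1652423}{987906} \approx -1.6727$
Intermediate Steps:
$s{\left(I \right)} = \frac{9}{5}$ ($s{\left(I \right)} = \frac{7}{5} + \frac{1}{5} \cdot 2 = \frac{7}{5} + \frac{2}{5} = \frac{9}{5}$)
$m = \frac{108}{5}$ ($m = \left(-3\right) \frac{9}{5} \left(-4\right) = \left(- \frac{27}{5}\right) \left(-4\right) = \frac{108}{5} \approx 21.6$)
$Z{\left(E \right)} = \frac{1 + E}{\frac{108}{5} + E}$ ($Z{\left(E \right)} = \frac{E + \frac{E}{E}}{E + \frac{108}{5}} = \frac{E + 1}{\frac{108}{5} + E} = \frac{1 + E}{\frac{108}{5} + E}$)
$P{\left(O \right)} = O^{2}$
$K = - \frac{1936}{2157}$ ($K = \frac{44^{2}}{-2157} = 1936 \left(- \frac{1}{2157}\right) = - \frac{1936}{2157} \approx -0.89754$)
$K - Z{\left(70 \right)} = - \frac{1936}{2157} - \frac{5 \left(1 + 70\right)}{108 + 5 \cdot 70} = - \frac{1936}{2157} - 5 \frac{1}{108 + 350} \cdot 71 = - \frac{1936}{2157} - 5 \cdot \frac{1}{458} \cdot 71 = - \frac{1936}{2157} - \frac{355}{458} = - \frac{1652423}{987906}$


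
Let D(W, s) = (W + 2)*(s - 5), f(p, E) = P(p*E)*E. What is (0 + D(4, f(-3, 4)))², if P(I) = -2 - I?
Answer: 44100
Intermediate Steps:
f(p, E) = E*(-2 - E*p) (f(p, E) = (-2 - p*E)*E = (-2 - E*p)*E = E*(-2 - E*p))
D(W, s) = (-5 + s)*(2 + W) (D(W, s) = (2 + W)*(-5 + s) = (-5 + s)*(2 + W))
(0 + D(4, f(-3, 4)))² = (0 + (-10 - 5*4 + 2*(-1*4*(2 + 4*(-3))) + 4*(-1*4*(2 + 4*(-3)))))² = (0 + (-10 - 20 + 2*(-1*4*(2 - 12)) + 4*(-1*4*(2 - 12))))² = (0 + (-10 - 20 + 2*(-1*4*(-10)) + 4*(-1*4*(-10))))² = (0 + (-10 - 20 + 2*40 + 4*40))² = (0 + (-10 - 20 + 80 + 160))² = (0 + 210)² = 210² = 44100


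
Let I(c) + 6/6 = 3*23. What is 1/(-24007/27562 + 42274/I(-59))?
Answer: 234277/145440439 ≈ 0.0016108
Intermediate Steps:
I(c) = 68 (I(c) = -1 + 3*23 = -1 + 69 = 68)
1/(-24007/27562 + 42274/I(-59)) = 1/(-24007/27562 + 42274/68) = 1/(-24007*1/27562 + 42274*(1/68)) = 1/(-24007/27562 + 21137/34) = 1/(145440439/234277) = 234277/145440439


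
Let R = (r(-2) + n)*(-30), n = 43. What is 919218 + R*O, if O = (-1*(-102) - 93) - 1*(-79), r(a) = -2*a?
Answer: 795138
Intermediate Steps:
R = -1410 (R = (-2*(-2) + 43)*(-30) = (4 + 43)*(-30) = 47*(-30) = -1410)
O = 88 (O = (102 - 93) + 79 = 9 + 79 = 88)
919218 + R*O = 919218 - 1410*88 = 919218 - 124080 = 795138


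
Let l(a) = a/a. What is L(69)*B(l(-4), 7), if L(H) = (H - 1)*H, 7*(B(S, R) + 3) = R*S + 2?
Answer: -56304/7 ≈ -8043.4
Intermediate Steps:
l(a) = 1
B(S, R) = -19/7 + R*S/7 (B(S, R) = -3 + (R*S + 2)/7 = -3 + (2 + R*S)/7 = -3 + (2/7 + R*S/7) = -19/7 + R*S/7)
L(H) = H*(-1 + H) (L(H) = (-1 + H)*H = H*(-1 + H))
L(69)*B(l(-4), 7) = (69*(-1 + 69))*(-19/7 + (1/7)*7*1) = (69*68)*(-19/7 + 1) = 4692*(-12/7) = -56304/7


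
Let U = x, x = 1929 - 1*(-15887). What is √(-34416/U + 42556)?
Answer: √211048135570/2227 ≈ 206.29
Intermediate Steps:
x = 17816 (x = 1929 + 15887 = 17816)
U = 17816
√(-34416/U + 42556) = √(-34416/17816 + 42556) = √(-34416*1/17816 + 42556) = √(-4302/2227 + 42556) = √(94767910/2227) = √211048135570/2227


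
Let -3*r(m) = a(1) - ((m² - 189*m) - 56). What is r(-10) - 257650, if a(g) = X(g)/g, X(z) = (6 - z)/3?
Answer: -2313053/9 ≈ -2.5701e+5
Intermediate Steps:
X(z) = 2 - z/3 (X(z) = (6 - z)*(⅓) = 2 - z/3)
a(g) = (2 - g/3)/g
r(m) = -173/9 - 63*m + m²/3 (r(m) = -((⅓)*(6 - 1*1)/1 - ((m² - 189*m) - 56))/3 = -((⅓)*1*(6 - 1) - (-56 + m² - 189*m))/3 = -((⅓)*1*5 + (56 - m² + 189*m))/3 = -(5/3 + (56 - m² + 189*m))/3 = -(173/3 - m² + 189*m)/3 = -173/9 - 63*m + m²/3)
r(-10) - 257650 = (-173/9 - 63*(-10) + (⅓)*(-10)²) - 257650 = (-173/9 + 630 + (⅓)*100) - 257650 = (-173/9 + 630 + 100/3) - 257650 = 5797/9 - 257650 = -2313053/9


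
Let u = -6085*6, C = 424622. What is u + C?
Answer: 388112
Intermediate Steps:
u = -36510
u + C = -36510 + 424622 = 388112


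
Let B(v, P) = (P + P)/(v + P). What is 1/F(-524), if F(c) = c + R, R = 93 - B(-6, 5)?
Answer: -1/421 ≈ -0.0023753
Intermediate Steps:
B(v, P) = 2*P/(P + v) (B(v, P) = (2*P)/(P + v) = 2*P/(P + v))
R = 103 (R = 93 - 2*5/(5 - 6) = 93 - 2*5/(-1) = 93 - 2*5*(-1) = 93 - 1*(-10) = 93 + 10 = 103)
F(c) = 103 + c (F(c) = c + 103 = 103 + c)
1/F(-524) = 1/(103 - 524) = 1/(-421) = -1/421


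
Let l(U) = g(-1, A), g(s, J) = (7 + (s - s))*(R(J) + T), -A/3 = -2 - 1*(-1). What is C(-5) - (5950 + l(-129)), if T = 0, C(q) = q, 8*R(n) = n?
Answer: -47661/8 ≈ -5957.6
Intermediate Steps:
R(n) = n/8
A = 3 (A = -3*(-2 - 1*(-1)) = -3*(-2 + 1) = -3*(-1) = 3)
g(s, J) = 7*J/8 (g(s, J) = (7 + (s - s))*(J/8 + 0) = (7 + 0)*(J/8) = 7*(J/8) = 7*J/8)
l(U) = 21/8 (l(U) = (7/8)*3 = 21/8)
C(-5) - (5950 + l(-129)) = -5 - (5950 + 21/8) = -5 - 1*47621/8 = -5 - 47621/8 = -47661/8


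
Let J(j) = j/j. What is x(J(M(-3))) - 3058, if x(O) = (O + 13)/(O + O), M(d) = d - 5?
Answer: -3051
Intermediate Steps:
M(d) = -5 + d
J(j) = 1
x(O) = (13 + O)/(2*O) (x(O) = (13 + O)/((2*O)) = (13 + O)*(1/(2*O)) = (13 + O)/(2*O))
x(J(M(-3))) - 3058 = (½)*(13 + 1)/1 - 3058 = (½)*1*14 - 3058 = 7 - 3058 = -3051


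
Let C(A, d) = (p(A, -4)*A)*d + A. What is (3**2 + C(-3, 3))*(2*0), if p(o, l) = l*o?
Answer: 0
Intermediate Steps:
C(A, d) = A - 4*d*A**2 (C(A, d) = ((-4*A)*A)*d + A = (-4*A**2)*d + A = -4*d*A**2 + A = A - 4*d*A**2)
(3**2 + C(-3, 3))*(2*0) = (3**2 - 3*(1 - 4*(-3)*3))*(2*0) = (9 - 3*(1 + 36))*0 = (9 - 3*37)*0 = (9 - 111)*0 = -102*0 = 0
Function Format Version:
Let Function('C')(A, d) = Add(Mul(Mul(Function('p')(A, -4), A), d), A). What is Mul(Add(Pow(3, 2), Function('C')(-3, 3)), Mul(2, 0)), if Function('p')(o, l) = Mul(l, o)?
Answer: 0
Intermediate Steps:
Function('C')(A, d) = Add(A, Mul(-4, d, Pow(A, 2))) (Function('C')(A, d) = Add(Mul(Mul(Mul(-4, A), A), d), A) = Add(Mul(Mul(-4, Pow(A, 2)), d), A) = Add(Mul(-4, d, Pow(A, 2)), A) = Add(A, Mul(-4, d, Pow(A, 2))))
Mul(Add(Pow(3, 2), Function('C')(-3, 3)), Mul(2, 0)) = Mul(Add(Pow(3, 2), Mul(-3, Add(1, Mul(-4, -3, 3)))), Mul(2, 0)) = Mul(Add(9, Mul(-3, Add(1, 36))), 0) = Mul(Add(9, Mul(-3, 37)), 0) = Mul(Add(9, -111), 0) = Mul(-102, 0) = 0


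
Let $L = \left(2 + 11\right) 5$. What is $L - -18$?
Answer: $83$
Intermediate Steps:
$L = 65$ ($L = 13 \cdot 5 = 65$)
$L - -18 = 65 - -18 = 65 + 18 = 83$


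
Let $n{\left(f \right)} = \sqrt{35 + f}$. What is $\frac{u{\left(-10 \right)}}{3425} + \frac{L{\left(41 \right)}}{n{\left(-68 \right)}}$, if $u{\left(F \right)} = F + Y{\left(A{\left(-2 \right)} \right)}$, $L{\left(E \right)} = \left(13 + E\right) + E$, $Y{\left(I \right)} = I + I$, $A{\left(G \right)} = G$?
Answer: $- \frac{14}{3425} - \frac{95 i \sqrt{33}}{33} \approx -0.0040876 - 16.537 i$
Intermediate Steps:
$Y{\left(I \right)} = 2 I$
$L{\left(E \right)} = 13 + 2 E$
$u{\left(F \right)} = -4 + F$ ($u{\left(F \right)} = F + 2 \left(-2\right) = F - 4 = -4 + F$)
$\frac{u{\left(-10 \right)}}{3425} + \frac{L{\left(41 \right)}}{n{\left(-68 \right)}} = \frac{-4 - 10}{3425} + \frac{13 + 2 \cdot 41}{\sqrt{35 - 68}} = \left(-14\right) \frac{1}{3425} + \frac{13 + 82}{\sqrt{-33}} = - \frac{14}{3425} + \frac{95}{i \sqrt{33}} = - \frac{14}{3425} + 95 \left(- \frac{i \sqrt{33}}{33}\right) = - \frac{14}{3425} - \frac{95 i \sqrt{33}}{33}$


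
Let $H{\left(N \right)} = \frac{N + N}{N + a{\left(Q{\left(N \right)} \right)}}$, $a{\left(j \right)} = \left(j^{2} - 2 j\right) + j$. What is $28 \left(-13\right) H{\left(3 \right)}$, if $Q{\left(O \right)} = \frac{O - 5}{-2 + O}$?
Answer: $- \frac{728}{3} \approx -242.67$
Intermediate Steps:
$Q{\left(O \right)} = \frac{-5 + O}{-2 + O}$
$a{\left(j \right)} = j^{2} - j$
$H{\left(N \right)} = \frac{2 N}{N + \frac{\left(-1 + \frac{-5 + N}{-2 + N}\right) \left(-5 + N\right)}{-2 + N}}$ ($H{\left(N \right)} = \frac{N + N}{N + \frac{-5 + N}{-2 + N} \left(-1 + \frac{-5 + N}{-2 + N}\right)} = \frac{2 N}{N + \frac{\left(-1 + \frac{-5 + N}{-2 + N}\right) \left(-5 + N\right)}{-2 + N}}$)
$28 \left(-13\right) H{\left(3 \right)} = 28 \left(-13\right) 2 \cdot 3 \left(-2 + 3\right)^{2} \frac{1}{15 - 9 + 3 \left(-2 + 3\right)^{2}} = - 364 \cdot 2 \cdot 3 \cdot 1^{2} \frac{1}{15 - 9 + 3 \cdot 1^{2}} = - 364 \cdot 2 \cdot 3 \cdot 1 \frac{1}{15 - 9 + 3 \cdot 1} = - 364 \cdot 2 \cdot 3 \cdot 1 \frac{1}{15 - 9 + 3} = - 364 \cdot 2 \cdot 3 \cdot 1 \cdot \frac{1}{9} = \left(-364\right) \frac{2}{3} = - \frac{728}{3}$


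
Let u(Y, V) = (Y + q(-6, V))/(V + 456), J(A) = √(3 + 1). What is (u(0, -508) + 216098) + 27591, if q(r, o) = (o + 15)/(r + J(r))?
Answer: 50686819/208 ≈ 2.4369e+5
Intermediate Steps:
J(A) = 2 (J(A) = √4 = 2)
q(r, o) = (15 + o)/(2 + r) (q(r, o) = (o + 15)/(r + 2) = (15 + o)/(2 + r))
u(Y, V) = (-15/4 + Y - V/4)/(456 + V) (u(Y, V) = (Y + (15 + V)/(2 - 6))/(V + 456) = (Y + (15 + V)/(-4))/(456 + V) = (Y - (15 + V)/4)/(456 + V) = (Y + (-15/4 - V/4))/(456 + V) = (-15/4 + Y - V/4)/(456 + V))
(u(0, -508) + 216098) + 27591 = ((-15 - 1*(-508) + 4*0)/(4*(456 - 508)) + 216098) + 27591 = ((¼)*(-15 + 508 + 0)/(-52) + 216098) + 27591 = ((¼)*(-1/52)*493 + 216098) + 27591 = (-493/208 + 216098) + 27591 = 44947891/208 + 27591 = 50686819/208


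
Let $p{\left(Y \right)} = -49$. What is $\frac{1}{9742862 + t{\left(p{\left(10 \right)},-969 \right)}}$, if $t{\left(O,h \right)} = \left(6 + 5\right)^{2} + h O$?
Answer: $\frac{1}{9790464} \approx 1.0214 \cdot 10^{-7}$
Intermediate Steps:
$t{\left(O,h \right)} = 121 + O h$ ($t{\left(O,h \right)} = 11^{2} + O h = 121 + O h$)
$\frac{1}{9742862 + t{\left(p{\left(10 \right)},-969 \right)}} = \frac{1}{9742862 + \left(121 - -47481\right)} = \frac{1}{9742862 + \left(121 + 47481\right)} = \frac{1}{9742862 + 47602} = \frac{1}{9790464}$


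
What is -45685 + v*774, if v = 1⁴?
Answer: -44911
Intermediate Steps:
v = 1
-45685 + v*774 = -45685 + 1*774 = -45685 + 774 = -44911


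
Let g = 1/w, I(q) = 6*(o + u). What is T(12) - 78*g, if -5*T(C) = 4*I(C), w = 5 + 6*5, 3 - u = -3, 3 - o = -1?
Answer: -1758/35 ≈ -50.229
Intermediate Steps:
o = 4 (o = 3 - 1*(-1) = 3 + 1 = 4)
u = 6 (u = 3 - 1*(-3) = 3 + 3 = 6)
I(q) = 60 (I(q) = 6*(4 + 6) = 6*10 = 60)
w = 35 (w = 5 + 30 = 35)
g = 1/35 ≈ 0.028571
T(C) = -48 (T(C) = -4*60/5 = -1/5*240 = -48)
T(12) - 78*g = -48 - 78*1/35 = -48 - 78/35 = -1758/35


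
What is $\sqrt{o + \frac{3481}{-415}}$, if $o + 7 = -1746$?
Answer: $\frac{4 i \sqrt{18959690}}{415} \approx 41.969 i$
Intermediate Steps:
$o = -1753$ ($o = -7 - 1746 = -1753$)
$\sqrt{o + \frac{3481}{-415}} = \sqrt{-1753 + \frac{3481}{-415}} = \sqrt{-1753 + 3481 \left(- \frac{1}{415}\right)} = \sqrt{-1753 - \frac{3481}{415}} = \sqrt{- \frac{730976}{415}} = \frac{4 i \sqrt{18959690}}{415}$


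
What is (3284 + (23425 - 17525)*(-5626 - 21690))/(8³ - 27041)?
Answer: 53720372/8843 ≈ 6074.9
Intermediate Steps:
(3284 + (23425 - 17525)*(-5626 - 21690))/(8³ - 27041) = (3284 + 5900*(-27316))/(512 - 27041) = (3284 - 161164400)/(-26529) = -161161116*(-1/26529) = 53720372/8843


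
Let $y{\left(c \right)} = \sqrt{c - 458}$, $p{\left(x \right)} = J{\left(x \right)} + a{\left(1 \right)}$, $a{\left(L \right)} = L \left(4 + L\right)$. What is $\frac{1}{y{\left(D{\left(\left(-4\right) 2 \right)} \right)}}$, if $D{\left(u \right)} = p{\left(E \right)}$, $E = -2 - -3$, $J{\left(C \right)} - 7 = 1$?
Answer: $- \frac{i \sqrt{445}}{445} \approx - 0.047405 i$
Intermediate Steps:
$J{\left(C \right)} = 8$ ($J{\left(C \right)} = 7 + 1 = 8$)
$E = 1$ ($E = -2 + 3 = 1$)
$p{\left(x \right)} = 13$ ($p{\left(x \right)} = 8 + 1 \left(4 + 1\right) = 8 + 1 \cdot 5 = 8 + 5 = 13$)
$D{\left(u \right)} = 13$
$y{\left(c \right)} = \sqrt{-458 + c}$
$\frac{1}{y{\left(D{\left(\left(-4\right) 2 \right)} \right)}} = \frac{1}{\sqrt{-458 + 13}} = \frac{1}{\sqrt{-445}} = \frac{1}{i \sqrt{445}} = - \frac{i \sqrt{445}}{445}$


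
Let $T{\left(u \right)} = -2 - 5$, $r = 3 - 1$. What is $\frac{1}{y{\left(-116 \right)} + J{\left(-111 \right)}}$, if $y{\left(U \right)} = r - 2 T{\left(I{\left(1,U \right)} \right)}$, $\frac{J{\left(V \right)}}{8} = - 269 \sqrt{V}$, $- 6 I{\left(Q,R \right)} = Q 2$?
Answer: $\frac{1}{32128300} + \frac{269 i \sqrt{111}}{64256600} \approx 3.1125 \cdot 10^{-8} + 4.4106 \cdot 10^{-5} i$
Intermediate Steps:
$r = 2$ ($r = 3 - 1 = 2$)
$I{\left(Q,R \right)} = - \frac{Q}{3}$ ($I{\left(Q,R \right)} = - \frac{Q 2}{6} = - \frac{2 Q}{6} = - \frac{Q}{3}$)
$T{\left(u \right)} = -7$
$J{\left(V \right)} = - 2152 \sqrt{V}$ ($J{\left(V \right)} = 8 \left(- 269 \sqrt{V}\right) = - 2152 \sqrt{V}$)
$y{\left(U \right)} = 16$ ($y{\left(U \right)} = 2 - -14 = 2 + 14 = 16$)
$\frac{1}{y{\left(-116 \right)} + J{\left(-111 \right)}} = \frac{1}{16 - 2152 \sqrt{-111}} = \frac{1}{16 - 2152 i \sqrt{111}}$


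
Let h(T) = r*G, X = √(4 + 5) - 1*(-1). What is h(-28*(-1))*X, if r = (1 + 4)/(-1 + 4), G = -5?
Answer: -100/3 ≈ -33.333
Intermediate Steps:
X = 4 (X = √9 + 1 = 3 + 1 = 4)
r = 5/3 ≈ 1.6667
h(T) = -25/3 (h(T) = (5/3)*(-5) = -25/3)
h(-28*(-1))*X = -25/3*4 = -100/3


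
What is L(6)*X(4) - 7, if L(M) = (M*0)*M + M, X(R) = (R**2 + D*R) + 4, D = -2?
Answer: 65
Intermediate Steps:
X(R) = 4 + R**2 - 2*R (X(R) = (R**2 - 2*R) + 4 = 4 + R**2 - 2*R)
L(M) = M (L(M) = 0*M + M = 0 + M = M)
L(6)*X(4) - 7 = 6*(4 + 4**2 - 2*4) - 7 = 6*(4 + 16 - 8) - 7 = 6*12 - 7 = 72 - 7 = 65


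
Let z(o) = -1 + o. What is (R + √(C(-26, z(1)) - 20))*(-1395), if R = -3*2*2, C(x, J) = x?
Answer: 16740 - 1395*I*√46 ≈ 16740.0 - 9461.3*I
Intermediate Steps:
R = -12 (R = -6*2 = -12)
(R + √(C(-26, z(1)) - 20))*(-1395) = (-12 + √(-26 - 20))*(-1395) = (-12 + √(-46))*(-1395) = (-12 + I*√46)*(-1395) = 16740 - 1395*I*√46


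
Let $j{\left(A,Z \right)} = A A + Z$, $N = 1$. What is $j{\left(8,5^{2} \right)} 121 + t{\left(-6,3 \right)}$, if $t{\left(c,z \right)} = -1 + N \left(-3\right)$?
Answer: $10765$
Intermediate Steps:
$t{\left(c,z \right)} = -4$ ($t{\left(c,z \right)} = -1 + 1 \left(-3\right) = -1 - 3 = -4$)
$j{\left(A,Z \right)} = Z + A^{2}$ ($j{\left(A,Z \right)} = A^{2} + Z = Z + A^{2}$)
$j{\left(8,5^{2} \right)} 121 + t{\left(-6,3 \right)} = \left(5^{2} + 8^{2}\right) 121 - 4 = \left(25 + 64\right) 121 - 4 = 89 \cdot 121 - 4 = 10769 - 4 = 10765$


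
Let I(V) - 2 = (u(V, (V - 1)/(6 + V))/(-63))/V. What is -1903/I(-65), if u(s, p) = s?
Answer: -119889/125 ≈ -959.11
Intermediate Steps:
I(V) = 125/63 (I(V) = 2 + (V/(-63))/V = 2 + (V*(-1/63))/V = 2 + (-V/63)/V = 2 - 1/63 = 125/63)
-1903/I(-65) = -1903/125/63 = -1903*63/125 = -119889/125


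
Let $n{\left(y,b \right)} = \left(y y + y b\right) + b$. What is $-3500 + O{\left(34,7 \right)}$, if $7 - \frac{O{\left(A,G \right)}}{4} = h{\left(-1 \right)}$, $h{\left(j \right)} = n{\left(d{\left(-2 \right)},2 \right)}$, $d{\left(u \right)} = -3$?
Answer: $-3492$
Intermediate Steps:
$n{\left(y,b \right)} = b + y^{2} + b y$ ($n{\left(y,b \right)} = \left(y^{2} + b y\right) + b = b + y^{2} + b y$)
$h{\left(j \right)} = 5$ ($h{\left(j \right)} = 2 + \left(-3\right)^{2} + 2 \left(-3\right) = 2 + 9 - 6 = 5$)
$O{\left(A,G \right)} = 8$ ($O{\left(A,G \right)} = 28 - 20 = 8$)
$-3500 + O{\left(34,7 \right)} = -3500 + 8 = -3492$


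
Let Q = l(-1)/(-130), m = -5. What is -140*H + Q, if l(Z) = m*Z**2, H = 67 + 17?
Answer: -305759/26 ≈ -11760.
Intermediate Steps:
H = 84
l(Z) = -5*Z**2
Q = 1/26 (Q = -5*(-1)**2/(-130) = -5*1*(-1/130) = -5*(-1/130) = 1/26 ≈ 0.038462)
-140*H + Q = -140*84 + 1/26 = -11760 + 1/26 = -305759/26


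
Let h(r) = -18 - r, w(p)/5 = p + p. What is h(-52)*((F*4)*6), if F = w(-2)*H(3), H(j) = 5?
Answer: -81600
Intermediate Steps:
w(p) = 10*p (w(p) = 5*(p + p) = 5*(2*p) = 10*p)
F = -100 (F = (10*(-2))*5 = -20*5 = -100)
h(-52)*((F*4)*6) = (-18 - 1*(-52))*(-100*4*6) = (-18 + 52)*(-400*6) = 34*(-2400) = -81600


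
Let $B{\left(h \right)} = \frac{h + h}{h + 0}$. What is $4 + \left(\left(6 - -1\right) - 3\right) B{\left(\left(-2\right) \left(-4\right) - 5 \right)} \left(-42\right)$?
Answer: $-332$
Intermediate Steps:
$B{\left(h \right)} = 2$ ($B{\left(h \right)} = \frac{2 h}{h} = 2$)
$4 + \left(\left(6 - -1\right) - 3\right) B{\left(\left(-2\right) \left(-4\right) - 5 \right)} \left(-42\right) = 4 + \left(\left(6 - -1\right) - 3\right) 2 \left(-42\right) = 4 + \left(\left(6 + 1\right) - 3\right) 2 \left(-42\right) = 4 + \left(7 - 3\right) 2 \left(-42\right) = 4 + 4 \cdot 2 \left(-42\right) = 4 + 8 \left(-42\right) = 4 - 336 = -332$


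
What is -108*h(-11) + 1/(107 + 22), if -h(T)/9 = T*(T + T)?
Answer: 30343897/129 ≈ 2.3522e+5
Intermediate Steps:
h(T) = -18*T**2 (h(T) = -9*T*(T + T) = -9*T*2*T = -18*T**2)
-108*h(-11) + 1/(107 + 22) = -(-1944)*(-11)**2 + 1/(107 + 22) = -(-1944)*121 + 1/129 = -108*(-2178) + 1/129 = 235224 + 1/129 = 30343897/129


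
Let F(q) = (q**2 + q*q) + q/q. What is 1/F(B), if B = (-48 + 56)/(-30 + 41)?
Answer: 121/249 ≈ 0.48594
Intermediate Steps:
B = 8/11 ≈ 0.72727
F(q) = 1 + 2*q**2 (F(q) = (q**2 + q**2) + 1 = 2*q**2 + 1 = 1 + 2*q**2)
1/F(B) = 1/(1 + 2*(8/11)**2) = 1/(1 + 2*(64/121)) = 1/(1 + 128/121) = 1/(249/121) = 121/249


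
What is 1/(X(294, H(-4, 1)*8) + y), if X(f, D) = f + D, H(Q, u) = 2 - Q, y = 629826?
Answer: 1/630168 ≈ 1.5869e-6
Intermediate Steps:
X(f, D) = D + f
1/(X(294, H(-4, 1)*8) + y) = 1/(((2 - 1*(-4))*8 + 294) + 629826) = 1/(((2 + 4)*8 + 294) + 629826) = 1/((6*8 + 294) + 629826) = 1/((48 + 294) + 629826) = 1/(342 + 629826) = 1/630168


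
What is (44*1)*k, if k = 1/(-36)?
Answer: -11/9 ≈ -1.2222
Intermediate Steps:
k = -1/36 ≈ -0.027778
(44*1)*k = (44*1)*(-1/36) = 44*(-1/36) = -11/9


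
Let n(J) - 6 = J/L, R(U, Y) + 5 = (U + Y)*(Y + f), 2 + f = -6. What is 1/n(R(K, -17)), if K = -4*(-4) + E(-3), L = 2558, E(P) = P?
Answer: 2558/15443 ≈ 0.16564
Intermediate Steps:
f = -8 (f = -2 - 6 = -8)
K = 13 (K = -4*(-4) - 3 = 16 - 3 = 13)
R(U, Y) = -5 + (-8 + Y)*(U + Y) (R(U, Y) = -5 + (U + Y)*(Y - 8) = -5 + (U + Y)*(-8 + Y) = -5 + (-8 + Y)*(U + Y))
n(J) = 6 + J/2558
1/n(R(K, -17)) = 1/(6 + (-5 + (-17)² - 8*13 - 8*(-17) + 13*(-17))/2558) = 1/(6 + (-5 + 289 - 104 + 136 - 221)/2558) = 1/(6 + (1/2558)*95) = 1/(6 + 95/2558) = 1/(15443/2558) = 2558/15443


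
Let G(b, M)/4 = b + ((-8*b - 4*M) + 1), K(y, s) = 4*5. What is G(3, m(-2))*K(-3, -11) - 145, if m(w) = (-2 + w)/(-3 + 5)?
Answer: -1105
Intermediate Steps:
K(y, s) = 20
m(w) = -1 + w/2 (m(w) = (-2 + w)/2 = (-2 + w)*(1/2) = -1 + w/2)
G(b, M) = 4 - 28*b - 16*M (G(b, M) = 4*(b + ((-8*b - 4*M) + 1)) = 4*(b + (1 - 8*b - 4*M)) = 4*(1 - 7*b - 4*M) = 4 - 28*b - 16*M)
G(3, m(-2))*K(-3, -11) - 145 = (4 - 28*3 - 16*(-1 + (1/2)*(-2)))*20 - 145 = (4 - 84 - 16*(-1 - 1))*20 - 145 = (4 - 84 - 16*(-2))*20 - 145 = (4 - 84 + 32)*20 - 145 = -48*20 - 145 = -960 - 145 = -1105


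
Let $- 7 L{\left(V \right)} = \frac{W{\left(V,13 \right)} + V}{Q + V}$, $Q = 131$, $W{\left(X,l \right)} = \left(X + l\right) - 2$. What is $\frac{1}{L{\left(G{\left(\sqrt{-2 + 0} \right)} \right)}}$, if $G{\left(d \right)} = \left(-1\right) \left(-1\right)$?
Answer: $- \frac{924}{13} \approx -71.077$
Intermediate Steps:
$W{\left(X,l \right)} = -2 + X + l$
$G{\left(d \right)} = 1$
$L{\left(V \right)} = - \frac{11 + 2 V}{7 \left(131 + V\right)}$ ($L{\left(V \right)} = - \frac{\left(\left(-2 + V + 13\right) + V\right) \frac{1}{131 + V}}{7} = - \frac{\left(\left(11 + V\right) + V\right) \frac{1}{131 + V}}{7} = - \frac{\left(11 + 2 V\right) \frac{1}{131 + V}}{7} = - \frac{\frac{1}{131 + V} \left(11 + 2 V\right)}{7} = - \frac{11 + 2 V}{7 \left(131 + V\right)}$)
$\frac{1}{L{\left(G{\left(\sqrt{-2 + 0} \right)} \right)}} = \frac{1}{\frac{1}{7} \frac{1}{131 + 1} \left(-11 - 2\right)} = \frac{1}{\frac{1}{7} \cdot \frac{1}{132} \left(-11 - 2\right)} = \frac{1}{\frac{1}{7} \cdot \frac{1}{132} \left(-13\right)} = \frac{1}{- \frac{13}{924}} = - \frac{924}{13}$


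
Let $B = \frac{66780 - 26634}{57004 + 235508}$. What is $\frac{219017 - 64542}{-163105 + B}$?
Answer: $- \frac{7530965200}{7951688269} \approx -0.94709$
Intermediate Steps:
$B = \frac{6691}{48752}$ ($B = \frac{40146}{292512} = 40146 \cdot \frac{1}{292512} = \frac{6691}{48752} \approx 0.13725$)
$\frac{219017 - 64542}{-163105 + B} = \frac{219017 - 64542}{-163105 + \frac{6691}{48752}} = \frac{154475}{- \frac{7951688269}{48752}} = 154475 \left(- \frac{48752}{7951688269}\right) = - \frac{7530965200}{7951688269}$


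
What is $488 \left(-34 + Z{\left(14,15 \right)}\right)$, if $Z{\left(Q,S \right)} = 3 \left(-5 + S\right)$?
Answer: $-1952$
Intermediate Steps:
$Z{\left(Q,S \right)} = -15 + 3 S$
$488 \left(-34 + Z{\left(14,15 \right)}\right) = 488 \left(-34 + \left(-15 + 3 \cdot 15\right)\right) = 488 \left(-34 + \left(-15 + 45\right)\right) = 488 \left(-34 + 30\right) = 488 \left(-4\right) = -1952$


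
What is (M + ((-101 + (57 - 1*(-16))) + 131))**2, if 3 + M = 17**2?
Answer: 151321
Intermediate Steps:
M = 286 (M = -3 + 17**2 = -3 + 289 = 286)
(M + ((-101 + (57 - 1*(-16))) + 131))**2 = (286 + ((-101 + (57 - 1*(-16))) + 131))**2 = (286 + ((-101 + (57 + 16)) + 131))**2 = (286 + ((-101 + 73) + 131))**2 = (286 + (-28 + 131))**2 = (286 + 103)**2 = 389**2 = 151321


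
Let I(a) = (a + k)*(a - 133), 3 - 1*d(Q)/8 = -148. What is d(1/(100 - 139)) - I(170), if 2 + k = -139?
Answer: 135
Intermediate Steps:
k = -141 (k = -2 - 139 = -141)
d(Q) = 1208 (d(Q) = 24 - 8*(-148) = 24 + 1184 = 1208)
I(a) = (-141 + a)*(-133 + a) (I(a) = (a - 141)*(a - 133) = (-141 + a)*(-133 + a))
d(1/(100 - 139)) - I(170) = 1208 - (18753 + 170² - 274*170) = 1208 - (18753 + 28900 - 46580) = 1208 - 1*1073 = 1208 - 1073 = 135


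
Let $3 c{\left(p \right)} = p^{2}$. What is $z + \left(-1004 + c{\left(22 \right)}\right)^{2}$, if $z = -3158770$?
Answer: $- \frac{22038146}{9} \approx -2.4487 \cdot 10^{6}$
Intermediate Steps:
$c{\left(p \right)} = \frac{p^{2}}{3}$
$z + \left(-1004 + c{\left(22 \right)}\right)^{2} = -3158770 + \left(-1004 + \frac{22^{2}}{3}\right)^{2} = -3158770 + \left(-1004 + \frac{1}{3} \cdot 484\right)^{2} = -3158770 + \left(-1004 + \frac{484}{3}\right)^{2} = -3158770 + \left(- \frac{2528}{3}\right)^{2} = -3158770 + \frac{6390784}{9} = - \frac{22038146}{9}$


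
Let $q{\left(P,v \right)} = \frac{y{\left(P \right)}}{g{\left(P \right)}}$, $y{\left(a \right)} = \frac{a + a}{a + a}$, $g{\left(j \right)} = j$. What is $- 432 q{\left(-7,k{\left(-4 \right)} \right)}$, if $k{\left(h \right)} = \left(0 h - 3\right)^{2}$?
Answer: $\frac{432}{7} \approx 61.714$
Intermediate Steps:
$k{\left(h \right)} = 9$ ($k{\left(h \right)} = \left(0 - 3\right)^{2} = \left(-3\right)^{2} = 9$)
$y{\left(a \right)} = 1$ ($y{\left(a \right)} = \frac{2 a}{2 a} = 2 a \frac{1}{2 a} = 1$)
$q{\left(P,v \right)} = \frac{1}{P}$ ($q{\left(P,v \right)} = 1 \frac{1}{P} = \frac{1}{P}$)
$- 432 q{\left(-7,k{\left(-4 \right)} \right)} = - \frac{432}{-7} = \left(-432\right) \left(- \frac{1}{7}\right) = \frac{432}{7}$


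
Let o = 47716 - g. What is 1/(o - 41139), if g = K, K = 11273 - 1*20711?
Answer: 1/16015 ≈ 6.2441e-5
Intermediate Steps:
K = -9438 (K = 11273 - 20711 = -9438)
g = -9438
o = 57154 (o = 47716 - 1*(-9438) = 47716 + 9438 = 57154)
1/(o - 41139) = 1/(57154 - 41139) = 1/16015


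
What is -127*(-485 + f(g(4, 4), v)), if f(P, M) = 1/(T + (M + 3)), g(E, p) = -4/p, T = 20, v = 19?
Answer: 2586863/42 ≈ 61592.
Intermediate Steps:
f(P, M) = 1/(23 + M) (f(P, M) = 1/(20 + (M + 3)) = 1/(20 + (3 + M)) = 1/(23 + M))
-127*(-485 + f(g(4, 4), v)) = -127*(-485 + 1/(23 + 19)) = -127*(-485 + 1/42) = -127*(-20369/42) = 2586863/42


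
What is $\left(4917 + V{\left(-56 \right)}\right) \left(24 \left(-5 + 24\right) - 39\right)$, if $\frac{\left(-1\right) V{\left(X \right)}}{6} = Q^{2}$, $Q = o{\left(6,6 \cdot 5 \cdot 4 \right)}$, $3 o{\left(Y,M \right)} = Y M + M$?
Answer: $-194106411$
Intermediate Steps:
$o{\left(Y,M \right)} = \frac{M}{3} + \frac{M Y}{3}$ ($o{\left(Y,M \right)} = \frac{Y M + M}{3} = \frac{M Y + M}{3} = \frac{M + M Y}{3} = \frac{M}{3} + \frac{M Y}{3}$)
$Q = 280$ ($Q = \frac{6 \cdot 5 \cdot 4 \left(1 + 6\right)}{3} = \frac{1}{3} \cdot 30 \cdot 4 \cdot 7 = \frac{1}{3} \cdot 120 \cdot 7 = 280$)
$V{\left(X \right)} = -470400$ ($V{\left(X \right)} = - 6 \cdot 280^{2} = \left(-6\right) 78400 = -470400$)
$\left(4917 + V{\left(-56 \right)}\right) \left(24 \left(-5 + 24\right) - 39\right) = \left(4917 - 470400\right) \left(24 \left(-5 + 24\right) - 39\right) = - 465483 \left(24 \cdot 19 - 39\right) = - 465483 \left(456 - 39\right) = \left(-465483\right) 417 = -194106411$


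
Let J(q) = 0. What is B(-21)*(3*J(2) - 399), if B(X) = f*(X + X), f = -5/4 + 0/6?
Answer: -41895/2 ≈ -20948.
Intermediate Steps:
f = -5/4 (f = -5*¼ + 0*(⅙) = -5/4 + 0 = -5/4 ≈ -1.2500)
B(X) = -5*X/2 (B(X) = -5*(X + X)/4 = -5*X/2)
B(-21)*(3*J(2) - 399) = (-5/2*(-21))*(3*0 - 399) = 105*(0 - 399)/2 = (105/2)*(-399) = -41895/2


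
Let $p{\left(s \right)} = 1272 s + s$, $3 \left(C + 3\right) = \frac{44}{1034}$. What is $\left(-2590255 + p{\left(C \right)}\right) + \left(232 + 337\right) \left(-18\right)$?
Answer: $- \frac{367206010}{141} \approx -2.6043 \cdot 10^{6}$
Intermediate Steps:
$C = - \frac{421}{141}$ ($C = -3 + \frac{44 \cdot \frac{1}{1034}}{3} = -3 + \frac{1}{3} \cdot \frac{2}{47} = -3 + \frac{2}{141} = - \frac{421}{141} \approx -2.9858$)
$p{\left(s \right)} = 1273 s$
$\left(-2590255 + p{\left(C \right)}\right) + \left(232 + 337\right) \left(-18\right) = \left(-2590255 + 1273 \left(- \frac{421}{141}\right)\right) + \left(232 + 337\right) \left(-18\right) = \left(-2590255 - \frac{535933}{141}\right) + 569 \left(-18\right) = - \frac{365761888}{141} - 10242 = - \frac{367206010}{141}$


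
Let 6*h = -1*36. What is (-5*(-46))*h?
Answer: -1380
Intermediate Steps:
h = -6 (h = (-1*36)/6 = (1/6)*(-36) = -6)
(-5*(-46))*h = -5*(-46)*(-6) = 230*(-6) = -1380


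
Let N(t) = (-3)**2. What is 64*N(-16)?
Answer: 576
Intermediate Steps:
N(t) = 9
64*N(-16) = 64*9 = 576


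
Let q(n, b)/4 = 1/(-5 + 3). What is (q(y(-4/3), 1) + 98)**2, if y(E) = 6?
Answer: 9216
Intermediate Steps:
q(n, b) = -2 (q(n, b) = 4/(-5 + 3) = 4/(-2) = 4*(-1/2) = -2)
(q(y(-4/3), 1) + 98)**2 = (-2 + 98)**2 = 96**2 = 9216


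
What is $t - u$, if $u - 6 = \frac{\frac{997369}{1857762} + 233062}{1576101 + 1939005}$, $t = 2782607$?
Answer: $\frac{18171025076878995359}{6530230352772} \approx 2.7826 \cdot 10^{6}$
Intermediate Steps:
$u = \frac{39614356841245}{6530230352772}$ ($u = 6 + \frac{\frac{997369}{1857762} + 233062}{1576101 + 1939005} = 6 + \frac{997369 \cdot \frac{1}{1857762} + 233062}{3515106} = 6 + \left(\frac{997369}{1857762} + 233062\right) \frac{1}{3515106} = 6 + \frac{432974724613}{1857762} \cdot \frac{1}{3515106} = 6 + \frac{432974724613}{6530230352772} = \frac{39614356841245}{6530230352772} \approx 6.0663$)
$t - u = 2782607 - \frac{39614356841245}{6530230352772} = \frac{18171025076878995359}{6530230352772}$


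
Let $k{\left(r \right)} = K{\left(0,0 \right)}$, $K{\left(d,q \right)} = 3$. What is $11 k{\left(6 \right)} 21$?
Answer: $693$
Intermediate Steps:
$k{\left(r \right)} = 3$
$11 k{\left(6 \right)} 21 = 11 \cdot 3 \cdot 21 = 33 \cdot 21 = 693$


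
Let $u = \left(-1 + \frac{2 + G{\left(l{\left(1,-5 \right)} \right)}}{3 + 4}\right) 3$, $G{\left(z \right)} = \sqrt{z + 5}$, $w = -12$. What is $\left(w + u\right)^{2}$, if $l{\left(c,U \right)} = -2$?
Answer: $\frac{1404}{7} - \frac{594 \sqrt{3}}{49} \approx 179.57$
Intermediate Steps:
$G{\left(z \right)} = \sqrt{5 + z}$
$u = - \frac{15}{7} + \frac{3 \sqrt{3}}{7}$ ($u = \left(-1 + \frac{2 + \sqrt{5 - 2}}{3 + 4}\right) 3 = \left(-1 + \frac{2 + \sqrt{3}}{7}\right) 3 = \left(-1 + \left(2 + \sqrt{3}\right) \frac{1}{7}\right) 3 = \left(-1 + \left(\frac{2}{7} + \frac{\sqrt{3}}{7}\right)\right) 3 = \left(- \frac{5}{7} + \frac{\sqrt{3}}{7}\right) 3 = - \frac{15}{7} + \frac{3 \sqrt{3}}{7} \approx -1.4005$)
$\left(w + u\right)^{2} = \left(-12 - \left(\frac{15}{7} - \frac{3 \sqrt{3}}{7}\right)\right)^{2} = \left(- \frac{99}{7} + \frac{3 \sqrt{3}}{7}\right)^{2}$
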